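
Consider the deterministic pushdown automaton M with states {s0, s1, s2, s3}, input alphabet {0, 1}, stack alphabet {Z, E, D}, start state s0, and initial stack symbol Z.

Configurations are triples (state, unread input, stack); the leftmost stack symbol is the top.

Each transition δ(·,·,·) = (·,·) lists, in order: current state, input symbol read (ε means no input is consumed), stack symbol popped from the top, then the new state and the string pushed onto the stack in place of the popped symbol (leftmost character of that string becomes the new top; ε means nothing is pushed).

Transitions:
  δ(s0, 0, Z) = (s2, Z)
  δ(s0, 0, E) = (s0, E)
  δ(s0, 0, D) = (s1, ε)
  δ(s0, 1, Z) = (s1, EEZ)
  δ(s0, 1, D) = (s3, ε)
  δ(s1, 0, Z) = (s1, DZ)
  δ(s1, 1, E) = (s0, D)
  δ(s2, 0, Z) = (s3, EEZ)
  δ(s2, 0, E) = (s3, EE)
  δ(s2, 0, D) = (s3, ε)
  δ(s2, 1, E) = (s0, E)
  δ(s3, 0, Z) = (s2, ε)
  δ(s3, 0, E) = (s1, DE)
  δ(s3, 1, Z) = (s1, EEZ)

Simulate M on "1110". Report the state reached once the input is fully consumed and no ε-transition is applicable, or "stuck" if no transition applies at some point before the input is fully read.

(s0, 1110, Z) ⊢ (s1, 110, EEZ) ⊢ (s0, 10, DEZ) ⊢ (s3, 0, EZ) ⊢ (s1, ε, DEZ)
All input consumed; M is in state s1.

s1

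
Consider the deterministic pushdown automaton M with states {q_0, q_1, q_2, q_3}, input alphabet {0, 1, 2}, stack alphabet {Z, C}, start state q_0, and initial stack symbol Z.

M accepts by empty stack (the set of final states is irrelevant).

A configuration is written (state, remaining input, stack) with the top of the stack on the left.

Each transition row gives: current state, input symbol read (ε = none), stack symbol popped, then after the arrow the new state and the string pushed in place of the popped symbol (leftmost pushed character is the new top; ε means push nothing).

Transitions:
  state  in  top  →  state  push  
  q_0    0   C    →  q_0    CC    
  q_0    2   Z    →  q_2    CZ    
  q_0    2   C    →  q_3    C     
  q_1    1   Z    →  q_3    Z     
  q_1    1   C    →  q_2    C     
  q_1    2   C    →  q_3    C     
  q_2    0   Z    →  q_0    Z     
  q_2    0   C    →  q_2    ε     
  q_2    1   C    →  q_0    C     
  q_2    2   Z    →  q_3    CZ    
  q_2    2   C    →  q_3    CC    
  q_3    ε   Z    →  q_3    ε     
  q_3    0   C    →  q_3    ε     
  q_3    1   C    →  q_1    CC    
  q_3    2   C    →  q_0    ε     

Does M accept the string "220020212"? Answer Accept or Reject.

Reject

(q_0, 220020212, Z)
  read 2, top Z: go to q_2, push CZ → (q_2, 20020212, CZ)
  read 2, top C: go to q_3, push CC → (q_3, 0020212, CCZ)
  read 0, top C: go to q_3, push ε → (q_3, 020212, CZ)
  read 0, top C: go to q_3, push ε → (q_3, 20212, Z)
  ε-move, top Z: go to q_3, push ε → (q_3, 20212, ε)
No transition applies at (q_3, 20212, ε); input not fully consumed.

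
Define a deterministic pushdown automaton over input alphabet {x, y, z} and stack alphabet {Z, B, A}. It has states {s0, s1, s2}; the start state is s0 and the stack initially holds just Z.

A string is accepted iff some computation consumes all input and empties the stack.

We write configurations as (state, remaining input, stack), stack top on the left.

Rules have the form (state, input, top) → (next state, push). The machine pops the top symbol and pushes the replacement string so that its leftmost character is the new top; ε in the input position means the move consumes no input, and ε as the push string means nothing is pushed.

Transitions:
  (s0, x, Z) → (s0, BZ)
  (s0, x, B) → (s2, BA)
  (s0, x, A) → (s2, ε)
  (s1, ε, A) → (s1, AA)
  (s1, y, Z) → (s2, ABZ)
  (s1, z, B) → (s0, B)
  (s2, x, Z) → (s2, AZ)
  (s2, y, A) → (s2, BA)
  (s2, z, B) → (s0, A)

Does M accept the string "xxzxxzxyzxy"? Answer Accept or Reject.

Reject

(s0, xxzxxzxyzxy, Z)
  read x, top Z: go to s0, push BZ → (s0, xzxxzxyzxy, BZ)
  read x, top B: go to s2, push BA → (s2, zxxzxyzxy, BAZ)
  read z, top B: go to s0, push A → (s0, xxzxyzxy, AAZ)
  read x, top A: go to s2, push ε → (s2, xzxyzxy, AZ)
No transition applies at (s2, xzxyzxy, AZ); input not fully consumed.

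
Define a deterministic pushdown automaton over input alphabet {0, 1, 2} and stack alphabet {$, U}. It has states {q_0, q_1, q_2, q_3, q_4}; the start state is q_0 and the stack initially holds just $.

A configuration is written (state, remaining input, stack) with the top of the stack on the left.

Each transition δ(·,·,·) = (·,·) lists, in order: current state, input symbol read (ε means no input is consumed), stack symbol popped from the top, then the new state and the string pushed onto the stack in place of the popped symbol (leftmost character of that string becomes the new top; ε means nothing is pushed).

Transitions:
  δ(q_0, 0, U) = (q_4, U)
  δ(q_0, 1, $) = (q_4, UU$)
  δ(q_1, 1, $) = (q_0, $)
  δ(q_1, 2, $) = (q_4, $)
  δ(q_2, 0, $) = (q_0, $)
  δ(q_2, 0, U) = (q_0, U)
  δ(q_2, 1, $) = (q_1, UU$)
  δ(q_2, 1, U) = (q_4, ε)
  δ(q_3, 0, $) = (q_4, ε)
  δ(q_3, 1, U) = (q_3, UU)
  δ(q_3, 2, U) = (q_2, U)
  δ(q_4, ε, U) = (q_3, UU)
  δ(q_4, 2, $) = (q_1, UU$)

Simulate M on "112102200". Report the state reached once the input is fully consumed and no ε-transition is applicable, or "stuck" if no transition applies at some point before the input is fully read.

(q_0, 112102200, $) ⊢ (q_4, 12102200, UU$) ⊢ (q_3, 12102200, UUU$) ⊢ (q_3, 2102200, UUUU$) ⊢ (q_2, 102200, UUUU$) ⊢ (q_4, 02200, UUU$) ⊢ (q_3, 02200, UUUU$)
No transition for (q_3, 0, top U); M blocks with input 02200 remaining.

stuck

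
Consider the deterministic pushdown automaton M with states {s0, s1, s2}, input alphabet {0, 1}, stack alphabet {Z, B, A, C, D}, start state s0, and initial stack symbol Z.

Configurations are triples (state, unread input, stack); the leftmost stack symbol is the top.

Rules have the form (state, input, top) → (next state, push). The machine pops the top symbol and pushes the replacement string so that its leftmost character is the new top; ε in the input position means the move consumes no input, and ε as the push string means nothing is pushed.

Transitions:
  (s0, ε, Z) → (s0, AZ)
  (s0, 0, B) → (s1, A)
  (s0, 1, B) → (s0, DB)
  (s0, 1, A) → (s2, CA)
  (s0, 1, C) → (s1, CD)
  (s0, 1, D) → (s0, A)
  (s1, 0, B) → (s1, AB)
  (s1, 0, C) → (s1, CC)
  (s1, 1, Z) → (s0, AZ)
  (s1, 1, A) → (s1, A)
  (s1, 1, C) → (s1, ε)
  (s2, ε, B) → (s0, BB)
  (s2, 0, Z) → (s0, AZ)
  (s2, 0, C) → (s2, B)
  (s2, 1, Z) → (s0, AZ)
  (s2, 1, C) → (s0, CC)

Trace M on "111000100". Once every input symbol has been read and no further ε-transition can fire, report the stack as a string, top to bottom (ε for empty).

CCCCCDCAZ

(s0, 111000100, Z) ⊢ (s0, 111000100, AZ) ⊢ (s2, 11000100, CAZ) ⊢ (s0, 1000100, CCAZ) ⊢ (s1, 000100, CDCAZ) ⊢ (s1, 00100, CCDCAZ) ⊢ (s1, 0100, CCCDCAZ) ⊢ (s1, 100, CCCCDCAZ) ⊢ (s1, 00, CCCDCAZ) ⊢ (s1, 0, CCCCDCAZ) ⊢ (s1, ε, CCCCCDCAZ)
All input consumed in state s1 with stack CCCCCDCAZ.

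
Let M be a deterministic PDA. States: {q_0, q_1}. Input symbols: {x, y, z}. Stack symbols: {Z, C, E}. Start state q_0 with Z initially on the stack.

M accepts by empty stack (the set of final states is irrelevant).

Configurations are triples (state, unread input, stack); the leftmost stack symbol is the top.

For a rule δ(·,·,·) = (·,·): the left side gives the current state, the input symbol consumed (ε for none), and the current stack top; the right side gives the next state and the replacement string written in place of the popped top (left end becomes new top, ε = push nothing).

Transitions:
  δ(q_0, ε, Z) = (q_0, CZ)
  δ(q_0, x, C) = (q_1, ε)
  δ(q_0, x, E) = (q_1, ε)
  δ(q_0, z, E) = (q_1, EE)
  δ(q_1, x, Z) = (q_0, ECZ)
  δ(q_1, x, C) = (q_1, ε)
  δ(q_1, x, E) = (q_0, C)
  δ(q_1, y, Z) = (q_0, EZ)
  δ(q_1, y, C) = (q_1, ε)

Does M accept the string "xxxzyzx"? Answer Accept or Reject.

(q_0, xxxzyzx, Z)
  ε-move, top Z: go to q_0, push CZ → (q_0, xxxzyzx, CZ)
  read x, top C: go to q_1, push ε → (q_1, xxzyzx, Z)
  read x, top Z: go to q_0, push ECZ → (q_0, xzyzx, ECZ)
  read x, top E: go to q_1, push ε → (q_1, zyzx, CZ)
No transition applies at (q_1, zyzx, CZ); input not fully consumed.

Reject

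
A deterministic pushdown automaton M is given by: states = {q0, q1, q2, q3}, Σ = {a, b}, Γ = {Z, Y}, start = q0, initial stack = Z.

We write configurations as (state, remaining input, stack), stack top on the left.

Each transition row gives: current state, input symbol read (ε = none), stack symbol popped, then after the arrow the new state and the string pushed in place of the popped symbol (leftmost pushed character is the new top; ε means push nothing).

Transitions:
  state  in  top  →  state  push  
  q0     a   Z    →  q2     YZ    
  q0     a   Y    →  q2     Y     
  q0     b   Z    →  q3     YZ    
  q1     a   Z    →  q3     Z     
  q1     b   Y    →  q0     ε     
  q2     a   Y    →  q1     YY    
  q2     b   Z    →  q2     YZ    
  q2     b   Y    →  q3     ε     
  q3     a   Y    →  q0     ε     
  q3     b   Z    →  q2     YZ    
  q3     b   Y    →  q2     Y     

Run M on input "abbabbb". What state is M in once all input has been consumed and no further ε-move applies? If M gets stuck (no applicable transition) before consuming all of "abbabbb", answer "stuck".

(q0, abbabbb, Z) ⊢ (q2, bbabbb, YZ) ⊢ (q3, babbb, Z) ⊢ (q2, abbb, YZ) ⊢ (q1, bbb, YYZ) ⊢ (q0, bb, YZ)
No transition for (q0, b, top Y); M blocks with input bb remaining.

stuck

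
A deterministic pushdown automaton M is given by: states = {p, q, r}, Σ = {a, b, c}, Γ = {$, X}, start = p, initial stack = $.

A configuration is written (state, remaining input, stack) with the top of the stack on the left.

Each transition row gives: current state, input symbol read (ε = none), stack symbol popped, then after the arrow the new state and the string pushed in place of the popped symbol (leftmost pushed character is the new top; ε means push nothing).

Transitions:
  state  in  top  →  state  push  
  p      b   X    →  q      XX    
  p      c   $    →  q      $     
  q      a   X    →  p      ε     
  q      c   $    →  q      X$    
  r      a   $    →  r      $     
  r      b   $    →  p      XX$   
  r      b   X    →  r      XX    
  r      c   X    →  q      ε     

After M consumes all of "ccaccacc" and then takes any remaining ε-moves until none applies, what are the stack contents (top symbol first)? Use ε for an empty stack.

(p, ccaccacc, $)
  read c, top $: go to q, push $ → (q, caccacc, $)
  read c, top $: go to q, push X$ → (q, accacc, X$)
  read a, top X: go to p, push ε → (p, ccacc, $)
  read c, top $: go to q, push $ → (q, cacc, $)
  read c, top $: go to q, push X$ → (q, acc, X$)
  read a, top X: go to p, push ε → (p, cc, $)
  read c, top $: go to q, push $ → (q, c, $)
  read c, top $: go to q, push X$ → (q, ε, X$)
All input consumed in state q with stack X$.

X$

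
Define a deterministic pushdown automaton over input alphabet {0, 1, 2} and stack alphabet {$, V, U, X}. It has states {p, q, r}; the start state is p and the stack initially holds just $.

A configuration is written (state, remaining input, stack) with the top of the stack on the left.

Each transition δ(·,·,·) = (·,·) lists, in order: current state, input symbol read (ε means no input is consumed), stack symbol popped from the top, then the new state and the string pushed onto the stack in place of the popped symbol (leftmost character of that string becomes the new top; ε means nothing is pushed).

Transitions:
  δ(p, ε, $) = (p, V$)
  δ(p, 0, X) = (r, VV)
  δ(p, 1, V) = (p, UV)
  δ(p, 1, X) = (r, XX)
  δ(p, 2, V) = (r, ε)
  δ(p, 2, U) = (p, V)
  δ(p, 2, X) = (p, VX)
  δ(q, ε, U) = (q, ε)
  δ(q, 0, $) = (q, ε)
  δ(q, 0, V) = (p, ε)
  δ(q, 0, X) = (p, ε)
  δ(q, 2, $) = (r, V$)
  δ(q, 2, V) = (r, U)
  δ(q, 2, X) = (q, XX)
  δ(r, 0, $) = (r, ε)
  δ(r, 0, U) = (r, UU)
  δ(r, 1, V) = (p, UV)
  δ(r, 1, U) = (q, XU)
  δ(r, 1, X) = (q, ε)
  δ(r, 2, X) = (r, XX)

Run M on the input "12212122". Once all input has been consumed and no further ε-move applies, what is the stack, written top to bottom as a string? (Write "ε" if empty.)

VV$

(p, 12212122, $)
  ε-move, top $: go to p, push V$ → (p, 12212122, V$)
  read 1, top V: go to p, push UV → (p, 2212122, UV$)
  read 2, top U: go to p, push V → (p, 212122, VV$)
  read 2, top V: go to r, push ε → (r, 12122, V$)
  read 1, top V: go to p, push UV → (p, 2122, UV$)
  read 2, top U: go to p, push V → (p, 122, VV$)
  read 1, top V: go to p, push UV → (p, 22, UVV$)
  read 2, top U: go to p, push V → (p, 2, VVV$)
  read 2, top V: go to r, push ε → (r, ε, VV$)
All input consumed in state r with stack VV$.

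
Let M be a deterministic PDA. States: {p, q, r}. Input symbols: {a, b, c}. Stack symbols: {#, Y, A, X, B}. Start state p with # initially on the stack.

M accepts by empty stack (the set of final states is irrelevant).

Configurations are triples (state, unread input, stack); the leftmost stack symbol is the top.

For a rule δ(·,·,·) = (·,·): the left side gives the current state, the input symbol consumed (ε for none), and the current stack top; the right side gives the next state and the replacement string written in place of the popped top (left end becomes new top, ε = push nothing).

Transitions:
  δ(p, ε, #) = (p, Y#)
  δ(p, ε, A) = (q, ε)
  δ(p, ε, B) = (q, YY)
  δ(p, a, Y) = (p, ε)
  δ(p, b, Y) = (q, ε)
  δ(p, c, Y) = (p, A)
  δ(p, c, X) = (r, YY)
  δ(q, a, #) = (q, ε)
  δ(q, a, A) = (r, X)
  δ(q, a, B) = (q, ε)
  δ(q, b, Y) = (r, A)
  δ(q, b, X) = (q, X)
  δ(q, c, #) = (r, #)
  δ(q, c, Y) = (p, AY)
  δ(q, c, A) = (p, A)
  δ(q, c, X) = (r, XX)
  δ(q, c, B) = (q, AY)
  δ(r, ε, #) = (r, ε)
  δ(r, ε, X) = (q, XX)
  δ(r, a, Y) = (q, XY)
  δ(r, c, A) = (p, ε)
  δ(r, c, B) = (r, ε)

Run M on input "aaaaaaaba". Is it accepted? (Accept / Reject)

(p, aaaaaaaba, #) ⊢ (p, aaaaaaaba, Y#) ⊢ (p, aaaaaaba, #) ⊢ (p, aaaaaaba, Y#) ⊢ (p, aaaaaba, #) ⊢ (p, aaaaaba, Y#) ⊢ (p, aaaaba, #) ⊢ (p, aaaaba, Y#) ⊢ (p, aaaba, #) ⊢ (p, aaaba, Y#) ⊢ (p, aaba, #) ⊢ (p, aaba, Y#) ⊢ (p, aba, #) ⊢ (p, aba, Y#) ⊢ (p, ba, #) ⊢ (p, ba, Y#) ⊢ (q, a, #) ⊢ (q, ε, ε)
All input consumed and the stack is empty.

Accept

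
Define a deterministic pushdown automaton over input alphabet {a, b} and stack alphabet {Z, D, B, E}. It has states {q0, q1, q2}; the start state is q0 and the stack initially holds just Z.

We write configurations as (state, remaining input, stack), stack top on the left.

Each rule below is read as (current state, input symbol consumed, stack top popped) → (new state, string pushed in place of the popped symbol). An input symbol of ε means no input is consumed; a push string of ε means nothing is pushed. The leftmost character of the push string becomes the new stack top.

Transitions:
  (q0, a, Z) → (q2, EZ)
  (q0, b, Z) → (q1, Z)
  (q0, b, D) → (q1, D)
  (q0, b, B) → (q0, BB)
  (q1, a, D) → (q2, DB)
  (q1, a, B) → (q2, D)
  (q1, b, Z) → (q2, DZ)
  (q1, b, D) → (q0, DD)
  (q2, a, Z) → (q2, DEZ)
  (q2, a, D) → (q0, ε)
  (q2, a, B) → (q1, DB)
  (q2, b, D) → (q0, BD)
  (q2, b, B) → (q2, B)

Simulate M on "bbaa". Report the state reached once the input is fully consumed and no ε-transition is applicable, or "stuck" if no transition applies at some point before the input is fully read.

(q0, bbaa, Z)
  read b, top Z: go to q1, push Z → (q1, baa, Z)
  read b, top Z: go to q2, push DZ → (q2, aa, DZ)
  read a, top D: go to q0, push ε → (q0, a, Z)
  read a, top Z: go to q2, push EZ → (q2, ε, EZ)
All input consumed; M is in state q2.

q2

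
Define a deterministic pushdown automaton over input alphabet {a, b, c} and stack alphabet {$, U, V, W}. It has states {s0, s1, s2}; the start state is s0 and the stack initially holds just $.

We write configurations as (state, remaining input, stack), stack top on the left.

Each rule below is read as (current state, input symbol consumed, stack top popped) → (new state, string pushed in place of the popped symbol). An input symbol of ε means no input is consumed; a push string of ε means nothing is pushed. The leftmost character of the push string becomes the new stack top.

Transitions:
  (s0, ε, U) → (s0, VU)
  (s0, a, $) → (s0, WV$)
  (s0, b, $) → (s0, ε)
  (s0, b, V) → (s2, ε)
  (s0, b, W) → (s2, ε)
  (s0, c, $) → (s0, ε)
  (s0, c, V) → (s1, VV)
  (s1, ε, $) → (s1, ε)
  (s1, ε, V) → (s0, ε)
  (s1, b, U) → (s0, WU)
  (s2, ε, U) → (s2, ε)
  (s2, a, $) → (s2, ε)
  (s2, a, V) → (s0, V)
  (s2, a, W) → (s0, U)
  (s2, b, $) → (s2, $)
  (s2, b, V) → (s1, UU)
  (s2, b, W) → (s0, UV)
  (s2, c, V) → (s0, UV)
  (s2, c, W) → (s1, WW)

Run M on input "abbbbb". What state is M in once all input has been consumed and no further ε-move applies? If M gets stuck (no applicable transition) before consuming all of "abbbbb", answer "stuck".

s2

(s0, abbbbb, $)
  read a, top $: go to s0, push WV$ → (s0, bbbbb, WV$)
  read b, top W: go to s2, push ε → (s2, bbbb, V$)
  read b, top V: go to s1, push UU → (s1, bbb, UU$)
  read b, top U: go to s0, push WU → (s0, bb, WUU$)
  read b, top W: go to s2, push ε → (s2, b, UU$)
  ε-move, top U: go to s2, push ε → (s2, b, U$)
  ε-move, top U: go to s2, push ε → (s2, b, $)
  read b, top $: go to s2, push $ → (s2, ε, $)
All input consumed; M is in state s2.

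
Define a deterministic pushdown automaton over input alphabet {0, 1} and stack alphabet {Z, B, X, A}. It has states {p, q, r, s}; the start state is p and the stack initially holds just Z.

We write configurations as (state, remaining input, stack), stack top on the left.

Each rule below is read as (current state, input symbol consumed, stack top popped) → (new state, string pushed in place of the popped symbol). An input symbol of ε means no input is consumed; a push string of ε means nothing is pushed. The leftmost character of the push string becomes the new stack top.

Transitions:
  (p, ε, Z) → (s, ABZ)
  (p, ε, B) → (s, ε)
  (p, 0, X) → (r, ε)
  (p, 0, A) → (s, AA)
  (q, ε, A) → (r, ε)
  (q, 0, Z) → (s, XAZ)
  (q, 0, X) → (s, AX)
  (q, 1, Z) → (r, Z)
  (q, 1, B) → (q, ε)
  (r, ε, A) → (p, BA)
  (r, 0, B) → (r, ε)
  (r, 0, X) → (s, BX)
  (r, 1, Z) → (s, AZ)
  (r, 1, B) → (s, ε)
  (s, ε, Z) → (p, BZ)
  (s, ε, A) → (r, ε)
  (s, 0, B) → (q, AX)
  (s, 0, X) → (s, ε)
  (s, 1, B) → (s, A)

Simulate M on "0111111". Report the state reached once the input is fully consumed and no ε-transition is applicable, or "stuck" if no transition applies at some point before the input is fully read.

(p, 0111111, Z)
  ε-move, top Z: go to s, push ABZ → (s, 0111111, ABZ)
  ε-move, top A: go to r, push ε → (r, 0111111, BZ)
  read 0, top B: go to r, push ε → (r, 111111, Z)
  read 1, top Z: go to s, push AZ → (s, 11111, AZ)
  ε-move, top A: go to r, push ε → (r, 11111, Z)
  read 1, top Z: go to s, push AZ → (s, 1111, AZ)
  ε-move, top A: go to r, push ε → (r, 1111, Z)
  read 1, top Z: go to s, push AZ → (s, 111, AZ)
  ε-move, top A: go to r, push ε → (r, 111, Z)
  read 1, top Z: go to s, push AZ → (s, 11, AZ)
  ε-move, top A: go to r, push ε → (r, 11, Z)
  read 1, top Z: go to s, push AZ → (s, 1, AZ)
  ε-move, top A: go to r, push ε → (r, 1, Z)
  read 1, top Z: go to s, push AZ → (s, ε, AZ)
  ε-move, top A: go to r, push ε → (r, ε, Z)
All input consumed; M is in state r.

r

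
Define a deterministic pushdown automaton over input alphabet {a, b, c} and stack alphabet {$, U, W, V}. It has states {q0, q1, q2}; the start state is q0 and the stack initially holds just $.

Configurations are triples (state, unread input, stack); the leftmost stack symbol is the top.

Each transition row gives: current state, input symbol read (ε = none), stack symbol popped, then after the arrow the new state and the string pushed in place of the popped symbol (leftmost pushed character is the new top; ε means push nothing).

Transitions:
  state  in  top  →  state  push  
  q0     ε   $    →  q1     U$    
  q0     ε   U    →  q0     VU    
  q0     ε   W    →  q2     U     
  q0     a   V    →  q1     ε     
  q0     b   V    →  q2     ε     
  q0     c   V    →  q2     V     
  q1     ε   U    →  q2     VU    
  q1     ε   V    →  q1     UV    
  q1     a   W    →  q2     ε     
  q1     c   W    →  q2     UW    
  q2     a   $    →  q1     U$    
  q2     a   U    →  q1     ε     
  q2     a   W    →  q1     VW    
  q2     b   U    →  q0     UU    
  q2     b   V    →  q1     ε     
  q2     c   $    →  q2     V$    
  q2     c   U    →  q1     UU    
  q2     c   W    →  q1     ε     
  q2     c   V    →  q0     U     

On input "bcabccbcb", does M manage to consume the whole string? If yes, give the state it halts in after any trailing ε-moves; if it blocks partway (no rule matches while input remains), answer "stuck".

q2

(q0, bcabccbcb, $)
  ε-move, top $: go to q1, push U$ → (q1, bcabccbcb, U$)
  ε-move, top U: go to q2, push VU → (q2, bcabccbcb, VU$)
  read b, top V: go to q1, push ε → (q1, cabccbcb, U$)
  ε-move, top U: go to q2, push VU → (q2, cabccbcb, VU$)
  read c, top V: go to q0, push U → (q0, abccbcb, UU$)
  ε-move, top U: go to q0, push VU → (q0, abccbcb, VUU$)
  read a, top V: go to q1, push ε → (q1, bccbcb, UU$)
  ε-move, top U: go to q2, push VU → (q2, bccbcb, VUU$)
  read b, top V: go to q1, push ε → (q1, ccbcb, UU$)
  ε-move, top U: go to q2, push VU → (q2, ccbcb, VUU$)
  read c, top V: go to q0, push U → (q0, cbcb, UUU$)
  ε-move, top U: go to q0, push VU → (q0, cbcb, VUUU$)
  read c, top V: go to q2, push V → (q2, bcb, VUUU$)
  read b, top V: go to q1, push ε → (q1, cb, UUU$)
  ε-move, top U: go to q2, push VU → (q2, cb, VUUU$)
  read c, top V: go to q0, push U → (q0, b, UUUU$)
  ε-move, top U: go to q0, push VU → (q0, b, VUUUU$)
  read b, top V: go to q2, push ε → (q2, ε, UUUU$)
All input consumed; M is in state q2.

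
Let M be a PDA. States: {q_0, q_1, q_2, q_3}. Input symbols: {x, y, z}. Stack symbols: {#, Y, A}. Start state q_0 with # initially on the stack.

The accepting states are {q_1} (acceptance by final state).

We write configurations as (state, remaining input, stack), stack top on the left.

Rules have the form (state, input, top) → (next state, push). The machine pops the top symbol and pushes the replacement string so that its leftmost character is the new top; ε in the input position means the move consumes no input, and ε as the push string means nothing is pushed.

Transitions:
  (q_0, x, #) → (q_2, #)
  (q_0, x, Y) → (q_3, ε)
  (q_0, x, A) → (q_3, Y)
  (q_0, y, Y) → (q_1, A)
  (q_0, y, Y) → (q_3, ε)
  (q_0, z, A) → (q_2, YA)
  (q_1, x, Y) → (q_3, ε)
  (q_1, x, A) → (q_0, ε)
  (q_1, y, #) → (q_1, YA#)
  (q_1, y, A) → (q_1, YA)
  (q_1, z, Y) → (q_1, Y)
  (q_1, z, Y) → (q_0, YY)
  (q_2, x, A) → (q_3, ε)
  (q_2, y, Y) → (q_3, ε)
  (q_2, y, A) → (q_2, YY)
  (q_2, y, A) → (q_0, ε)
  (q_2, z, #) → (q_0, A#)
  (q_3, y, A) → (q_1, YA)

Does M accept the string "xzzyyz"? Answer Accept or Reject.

Accept

One accepting computation: (q_0, xzzyyz, #) ⊢ (q_2, zzyyz, #) ⊢ (q_0, zyyz, A#) ⊢ (q_2, yyz, YA#) ⊢ (q_3, yz, A#) ⊢ (q_1, z, YA#) ⊢ (q_1, ε, YA#)
All input consumed and state q_1 ∈ F.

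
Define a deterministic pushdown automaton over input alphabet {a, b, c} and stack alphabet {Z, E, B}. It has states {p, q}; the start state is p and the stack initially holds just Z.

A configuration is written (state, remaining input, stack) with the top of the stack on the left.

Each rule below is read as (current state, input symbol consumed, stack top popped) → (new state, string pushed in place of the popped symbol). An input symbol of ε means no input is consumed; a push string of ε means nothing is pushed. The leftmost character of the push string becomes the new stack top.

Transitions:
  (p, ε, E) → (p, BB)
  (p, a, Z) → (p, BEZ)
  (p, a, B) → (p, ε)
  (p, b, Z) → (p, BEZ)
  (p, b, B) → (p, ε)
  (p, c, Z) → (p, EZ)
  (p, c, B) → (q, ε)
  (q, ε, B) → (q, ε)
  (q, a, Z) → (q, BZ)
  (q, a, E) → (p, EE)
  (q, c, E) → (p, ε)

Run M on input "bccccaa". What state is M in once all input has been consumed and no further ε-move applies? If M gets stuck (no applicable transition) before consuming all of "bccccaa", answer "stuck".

(p, bccccaa, Z) ⊢ (p, ccccaa, BEZ) ⊢ (q, cccaa, EZ) ⊢ (p, ccaa, Z) ⊢ (p, caa, EZ) ⊢ (p, caa, BBZ) ⊢ (q, aa, BZ) ⊢ (q, aa, Z) ⊢ (q, a, BZ) ⊢ (q, a, Z) ⊢ (q, ε, BZ) ⊢ (q, ε, Z)
All input consumed; M is in state q.

q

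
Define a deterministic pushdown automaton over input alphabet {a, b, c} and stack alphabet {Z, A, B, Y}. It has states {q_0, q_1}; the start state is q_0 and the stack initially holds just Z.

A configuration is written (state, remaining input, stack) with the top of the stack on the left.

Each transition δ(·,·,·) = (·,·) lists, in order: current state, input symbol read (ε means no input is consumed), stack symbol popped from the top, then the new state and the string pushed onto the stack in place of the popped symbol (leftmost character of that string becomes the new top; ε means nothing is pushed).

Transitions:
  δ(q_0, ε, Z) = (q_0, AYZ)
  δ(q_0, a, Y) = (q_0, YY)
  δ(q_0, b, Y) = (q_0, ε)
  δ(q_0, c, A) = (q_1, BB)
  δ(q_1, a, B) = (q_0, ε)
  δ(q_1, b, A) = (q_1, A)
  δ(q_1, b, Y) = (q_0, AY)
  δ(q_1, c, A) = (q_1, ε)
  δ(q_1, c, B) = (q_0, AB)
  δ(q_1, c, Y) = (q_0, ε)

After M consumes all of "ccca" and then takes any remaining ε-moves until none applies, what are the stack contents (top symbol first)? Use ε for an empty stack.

BBBYZ

(q_0, ccca, Z)
  ε-move, top Z: go to q_0, push AYZ → (q_0, ccca, AYZ)
  read c, top A: go to q_1, push BB → (q_1, cca, BBYZ)
  read c, top B: go to q_0, push AB → (q_0, ca, ABBYZ)
  read c, top A: go to q_1, push BB → (q_1, a, BBBBYZ)
  read a, top B: go to q_0, push ε → (q_0, ε, BBBYZ)
All input consumed in state q_0 with stack BBBYZ.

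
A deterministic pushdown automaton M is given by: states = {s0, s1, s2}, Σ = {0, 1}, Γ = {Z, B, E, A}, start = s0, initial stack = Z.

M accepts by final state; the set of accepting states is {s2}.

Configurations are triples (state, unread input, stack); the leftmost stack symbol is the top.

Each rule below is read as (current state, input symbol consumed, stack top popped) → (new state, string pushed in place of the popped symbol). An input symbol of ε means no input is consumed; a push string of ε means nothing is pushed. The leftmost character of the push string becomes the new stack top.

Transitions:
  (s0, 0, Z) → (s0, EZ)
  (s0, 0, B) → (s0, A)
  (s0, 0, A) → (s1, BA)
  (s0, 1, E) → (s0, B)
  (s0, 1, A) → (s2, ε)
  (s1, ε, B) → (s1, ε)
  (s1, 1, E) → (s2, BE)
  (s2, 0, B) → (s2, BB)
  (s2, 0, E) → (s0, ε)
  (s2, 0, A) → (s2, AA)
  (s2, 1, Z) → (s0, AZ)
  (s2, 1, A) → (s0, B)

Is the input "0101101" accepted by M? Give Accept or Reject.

Reject

(s0, 0101101, Z) ⊢ (s0, 101101, EZ) ⊢ (s0, 01101, BZ) ⊢ (s0, 1101, AZ) ⊢ (s2, 101, Z) ⊢ (s0, 01, AZ) ⊢ (s1, 1, BAZ) ⊢ (s1, 1, AZ)
No transition applies at (s1, 1, AZ); input not fully consumed.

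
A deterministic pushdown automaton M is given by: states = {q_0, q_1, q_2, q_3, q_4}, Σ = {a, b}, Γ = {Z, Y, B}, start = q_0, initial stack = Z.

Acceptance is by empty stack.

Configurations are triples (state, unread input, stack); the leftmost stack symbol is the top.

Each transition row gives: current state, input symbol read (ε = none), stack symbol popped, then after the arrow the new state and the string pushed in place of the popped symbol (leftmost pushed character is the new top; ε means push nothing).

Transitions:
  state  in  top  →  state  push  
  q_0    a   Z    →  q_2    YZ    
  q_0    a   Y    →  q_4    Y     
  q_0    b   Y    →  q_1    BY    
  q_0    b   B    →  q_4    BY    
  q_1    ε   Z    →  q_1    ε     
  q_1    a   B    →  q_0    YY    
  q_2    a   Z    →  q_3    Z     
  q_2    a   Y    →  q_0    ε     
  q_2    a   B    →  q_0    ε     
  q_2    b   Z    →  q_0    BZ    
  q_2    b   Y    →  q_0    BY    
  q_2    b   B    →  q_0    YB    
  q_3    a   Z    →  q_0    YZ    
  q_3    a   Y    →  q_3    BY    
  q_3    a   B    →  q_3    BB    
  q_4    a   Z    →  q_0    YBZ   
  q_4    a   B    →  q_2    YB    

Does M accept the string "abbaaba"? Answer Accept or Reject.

Reject

(q_0, abbaaba, Z)
  read a, top Z: go to q_2, push YZ → (q_2, bbaaba, YZ)
  read b, top Y: go to q_0, push BY → (q_0, baaba, BYZ)
  read b, top B: go to q_4, push BY → (q_4, aaba, BYYZ)
  read a, top B: go to q_2, push YB → (q_2, aba, YBYYZ)
  read a, top Y: go to q_0, push ε → (q_0, ba, BYYZ)
  read b, top B: go to q_4, push BY → (q_4, a, BYYYZ)
  read a, top B: go to q_2, push YB → (q_2, ε, YBYYYZ)
All input consumed; stack is YBYYYZ, not empty, and no further ε-move applies.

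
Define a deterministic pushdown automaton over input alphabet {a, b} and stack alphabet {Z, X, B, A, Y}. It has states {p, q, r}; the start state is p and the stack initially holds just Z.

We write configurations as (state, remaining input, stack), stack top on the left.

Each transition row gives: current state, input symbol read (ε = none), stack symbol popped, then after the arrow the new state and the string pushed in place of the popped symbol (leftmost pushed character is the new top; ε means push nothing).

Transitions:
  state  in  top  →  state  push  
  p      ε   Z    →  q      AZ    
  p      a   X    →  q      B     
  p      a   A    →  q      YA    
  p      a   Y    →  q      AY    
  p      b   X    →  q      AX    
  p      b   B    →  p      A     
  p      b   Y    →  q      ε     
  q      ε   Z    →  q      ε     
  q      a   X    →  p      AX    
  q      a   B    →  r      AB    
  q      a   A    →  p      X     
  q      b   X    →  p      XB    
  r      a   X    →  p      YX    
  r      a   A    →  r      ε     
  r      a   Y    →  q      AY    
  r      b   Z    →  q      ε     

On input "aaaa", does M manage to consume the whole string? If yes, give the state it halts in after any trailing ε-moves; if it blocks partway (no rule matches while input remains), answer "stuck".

r

(p, aaaa, Z) ⊢ (q, aaaa, AZ) ⊢ (p, aaa, XZ) ⊢ (q, aa, BZ) ⊢ (r, a, ABZ) ⊢ (r, ε, BZ)
All input consumed; M is in state r.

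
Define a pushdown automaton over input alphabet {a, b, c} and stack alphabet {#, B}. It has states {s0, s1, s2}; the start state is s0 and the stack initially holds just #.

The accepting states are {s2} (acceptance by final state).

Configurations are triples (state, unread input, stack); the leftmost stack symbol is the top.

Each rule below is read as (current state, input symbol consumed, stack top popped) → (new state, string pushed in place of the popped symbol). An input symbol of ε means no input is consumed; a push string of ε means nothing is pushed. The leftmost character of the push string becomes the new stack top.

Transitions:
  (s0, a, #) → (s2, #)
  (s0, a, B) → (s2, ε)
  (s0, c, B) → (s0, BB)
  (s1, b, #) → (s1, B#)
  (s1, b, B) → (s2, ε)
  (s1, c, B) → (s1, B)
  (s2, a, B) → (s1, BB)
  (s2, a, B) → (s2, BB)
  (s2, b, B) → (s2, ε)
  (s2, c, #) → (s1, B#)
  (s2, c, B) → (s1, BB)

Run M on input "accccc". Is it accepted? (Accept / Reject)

Reject

No computation consumes all input and reaches a final state.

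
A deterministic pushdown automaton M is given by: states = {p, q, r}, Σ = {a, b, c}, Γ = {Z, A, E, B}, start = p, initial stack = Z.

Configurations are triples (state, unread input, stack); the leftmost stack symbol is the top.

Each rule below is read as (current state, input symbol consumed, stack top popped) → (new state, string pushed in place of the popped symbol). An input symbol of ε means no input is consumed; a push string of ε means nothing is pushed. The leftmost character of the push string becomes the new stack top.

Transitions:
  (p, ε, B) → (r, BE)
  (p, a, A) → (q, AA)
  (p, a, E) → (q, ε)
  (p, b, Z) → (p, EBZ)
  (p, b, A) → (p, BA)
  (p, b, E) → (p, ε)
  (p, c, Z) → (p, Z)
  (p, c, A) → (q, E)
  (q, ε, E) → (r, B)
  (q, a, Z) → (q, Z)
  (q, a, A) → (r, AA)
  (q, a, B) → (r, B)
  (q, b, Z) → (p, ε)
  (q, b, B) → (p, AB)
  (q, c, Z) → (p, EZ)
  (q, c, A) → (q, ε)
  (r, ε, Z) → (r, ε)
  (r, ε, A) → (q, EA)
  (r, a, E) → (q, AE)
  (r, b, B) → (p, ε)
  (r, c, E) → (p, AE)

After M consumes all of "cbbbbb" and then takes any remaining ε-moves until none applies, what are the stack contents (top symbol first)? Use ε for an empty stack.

EBZ

(p, cbbbbb, Z) ⊢ (p, bbbbb, Z) ⊢ (p, bbbb, EBZ) ⊢ (p, bbb, BZ) ⊢ (r, bbb, BEZ) ⊢ (p, bb, EZ) ⊢ (p, b, Z) ⊢ (p, ε, EBZ)
All input consumed in state p with stack EBZ.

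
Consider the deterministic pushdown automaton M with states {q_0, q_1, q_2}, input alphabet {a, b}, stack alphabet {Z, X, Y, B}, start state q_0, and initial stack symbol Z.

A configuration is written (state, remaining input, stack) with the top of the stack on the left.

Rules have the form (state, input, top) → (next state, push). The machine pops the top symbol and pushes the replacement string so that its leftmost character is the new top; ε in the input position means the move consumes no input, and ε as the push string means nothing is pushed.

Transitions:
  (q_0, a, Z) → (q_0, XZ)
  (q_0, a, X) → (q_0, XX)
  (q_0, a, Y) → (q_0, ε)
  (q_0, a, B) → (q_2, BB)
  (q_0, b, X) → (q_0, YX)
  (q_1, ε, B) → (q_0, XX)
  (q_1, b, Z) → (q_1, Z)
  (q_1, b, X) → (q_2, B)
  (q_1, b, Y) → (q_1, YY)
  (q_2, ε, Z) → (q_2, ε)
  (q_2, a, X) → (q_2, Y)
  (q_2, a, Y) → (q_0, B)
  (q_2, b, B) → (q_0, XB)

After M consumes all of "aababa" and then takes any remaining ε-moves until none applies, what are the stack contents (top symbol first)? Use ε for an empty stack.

(q_0, aababa, Z)
  read a, top Z: go to q_0, push XZ → (q_0, ababa, XZ)
  read a, top X: go to q_0, push XX → (q_0, baba, XXZ)
  read b, top X: go to q_0, push YX → (q_0, aba, YXXZ)
  read a, top Y: go to q_0, push ε → (q_0, ba, XXZ)
  read b, top X: go to q_0, push YX → (q_0, a, YXXZ)
  read a, top Y: go to q_0, push ε → (q_0, ε, XXZ)
All input consumed in state q_0 with stack XXZ.

XXZ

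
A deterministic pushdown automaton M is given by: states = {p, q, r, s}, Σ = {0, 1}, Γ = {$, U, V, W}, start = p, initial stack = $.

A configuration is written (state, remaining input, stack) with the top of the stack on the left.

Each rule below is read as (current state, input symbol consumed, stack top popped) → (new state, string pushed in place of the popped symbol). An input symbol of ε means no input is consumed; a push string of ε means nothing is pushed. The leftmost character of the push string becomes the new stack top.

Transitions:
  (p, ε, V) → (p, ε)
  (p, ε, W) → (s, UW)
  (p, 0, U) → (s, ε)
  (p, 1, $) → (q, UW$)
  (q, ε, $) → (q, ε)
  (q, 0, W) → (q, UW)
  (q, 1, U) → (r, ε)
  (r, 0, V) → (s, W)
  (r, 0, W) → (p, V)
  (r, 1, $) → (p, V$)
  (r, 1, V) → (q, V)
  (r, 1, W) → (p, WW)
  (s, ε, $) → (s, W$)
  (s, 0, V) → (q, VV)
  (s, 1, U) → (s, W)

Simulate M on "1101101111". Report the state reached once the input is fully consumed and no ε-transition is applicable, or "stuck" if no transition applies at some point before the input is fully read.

s

(p, 1101101111, $) ⊢ (q, 101101111, UW$) ⊢ (r, 01101111, W$) ⊢ (p, 1101111, V$) ⊢ (p, 1101111, $) ⊢ (q, 101111, UW$) ⊢ (r, 01111, W$) ⊢ (p, 1111, V$) ⊢ (p, 1111, $) ⊢ (q, 111, UW$) ⊢ (r, 11, W$) ⊢ (p, 1, WW$) ⊢ (s, 1, UWW$) ⊢ (s, ε, WWW$)
All input consumed; M is in state s.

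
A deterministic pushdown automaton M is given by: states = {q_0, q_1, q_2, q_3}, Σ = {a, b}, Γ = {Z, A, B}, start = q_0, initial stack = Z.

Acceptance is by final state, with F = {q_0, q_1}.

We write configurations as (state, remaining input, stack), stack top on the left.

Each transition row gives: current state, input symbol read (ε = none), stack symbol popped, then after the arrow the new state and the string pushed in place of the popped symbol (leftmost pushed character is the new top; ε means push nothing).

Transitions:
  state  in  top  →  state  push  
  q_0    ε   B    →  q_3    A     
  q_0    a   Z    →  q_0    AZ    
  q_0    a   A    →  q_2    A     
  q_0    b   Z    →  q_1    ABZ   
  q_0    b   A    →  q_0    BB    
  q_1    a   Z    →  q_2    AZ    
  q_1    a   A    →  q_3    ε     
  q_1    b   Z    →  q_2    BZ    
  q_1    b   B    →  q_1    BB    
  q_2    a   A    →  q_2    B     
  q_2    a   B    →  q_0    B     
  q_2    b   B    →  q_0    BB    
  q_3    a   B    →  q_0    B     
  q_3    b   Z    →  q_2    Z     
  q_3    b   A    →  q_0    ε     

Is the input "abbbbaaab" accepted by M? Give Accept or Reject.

Reject

(q_0, abbbbaaab, Z) ⊢ (q_0, bbbbaaab, AZ) ⊢ (q_0, bbbaaab, BBZ) ⊢ (q_3, bbbaaab, ABZ) ⊢ (q_0, bbaaab, BZ) ⊢ (q_3, bbaaab, AZ) ⊢ (q_0, baaab, Z) ⊢ (q_1, aaab, ABZ) ⊢ (q_3, aab, BZ) ⊢ (q_0, ab, BZ) ⊢ (q_3, ab, AZ)
No transition applies at (q_3, ab, AZ); input not fully consumed.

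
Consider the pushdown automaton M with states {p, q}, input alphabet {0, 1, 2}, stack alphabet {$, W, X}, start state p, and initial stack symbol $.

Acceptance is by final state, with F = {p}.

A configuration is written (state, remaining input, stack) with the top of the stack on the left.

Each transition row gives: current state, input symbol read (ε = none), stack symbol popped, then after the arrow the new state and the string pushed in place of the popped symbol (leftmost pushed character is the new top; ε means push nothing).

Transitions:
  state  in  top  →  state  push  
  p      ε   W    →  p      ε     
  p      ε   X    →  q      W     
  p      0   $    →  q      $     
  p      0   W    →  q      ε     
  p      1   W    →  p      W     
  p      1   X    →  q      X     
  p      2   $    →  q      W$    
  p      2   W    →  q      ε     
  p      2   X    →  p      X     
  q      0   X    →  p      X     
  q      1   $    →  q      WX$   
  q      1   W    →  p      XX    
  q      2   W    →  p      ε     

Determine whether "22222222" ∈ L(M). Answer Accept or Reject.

Accept

One accepting computation: (p, 22222222, $) ⊢ (q, 2222222, W$) ⊢ (p, 222222, $) ⊢ (q, 22222, W$) ⊢ (p, 2222, $) ⊢ (q, 222, W$) ⊢ (p, 22, $) ⊢ (q, 2, W$) ⊢ (p, ε, $)
All input consumed and state p ∈ F.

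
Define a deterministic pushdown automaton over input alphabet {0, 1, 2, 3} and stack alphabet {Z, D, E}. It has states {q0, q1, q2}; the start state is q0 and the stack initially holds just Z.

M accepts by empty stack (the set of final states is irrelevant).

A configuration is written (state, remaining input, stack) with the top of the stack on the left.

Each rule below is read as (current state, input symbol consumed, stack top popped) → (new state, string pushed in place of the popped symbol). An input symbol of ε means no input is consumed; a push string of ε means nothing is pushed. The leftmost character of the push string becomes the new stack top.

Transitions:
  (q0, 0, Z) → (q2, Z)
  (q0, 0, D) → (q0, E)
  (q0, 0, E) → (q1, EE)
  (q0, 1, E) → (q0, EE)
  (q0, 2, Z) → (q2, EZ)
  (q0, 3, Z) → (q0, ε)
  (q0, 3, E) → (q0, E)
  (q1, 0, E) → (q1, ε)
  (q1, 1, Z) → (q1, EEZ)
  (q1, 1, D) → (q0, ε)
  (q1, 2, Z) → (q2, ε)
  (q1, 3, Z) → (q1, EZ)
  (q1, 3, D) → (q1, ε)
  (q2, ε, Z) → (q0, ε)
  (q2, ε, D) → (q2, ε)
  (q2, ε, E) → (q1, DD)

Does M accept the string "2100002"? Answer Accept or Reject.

(q0, 2100002, Z) ⊢ (q2, 100002, EZ) ⊢ (q1, 100002, DDZ) ⊢ (q0, 00002, DZ) ⊢ (q0, 0002, EZ) ⊢ (q1, 002, EEZ) ⊢ (q1, 02, EZ) ⊢ (q1, 2, Z) ⊢ (q2, ε, ε)
All input consumed and the stack is empty.

Accept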